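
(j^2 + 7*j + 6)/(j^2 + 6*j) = (j + 1)/j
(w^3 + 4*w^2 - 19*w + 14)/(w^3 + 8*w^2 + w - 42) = (w - 1)/(w + 3)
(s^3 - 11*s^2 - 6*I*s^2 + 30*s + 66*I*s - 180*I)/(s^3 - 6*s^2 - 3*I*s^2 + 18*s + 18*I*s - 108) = (s - 5)/(s + 3*I)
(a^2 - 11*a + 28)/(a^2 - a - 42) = (a - 4)/(a + 6)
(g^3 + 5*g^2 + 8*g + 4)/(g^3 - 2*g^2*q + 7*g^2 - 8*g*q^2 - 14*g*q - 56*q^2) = (-g^3 - 5*g^2 - 8*g - 4)/(-g^3 + 2*g^2*q - 7*g^2 + 8*g*q^2 + 14*g*q + 56*q^2)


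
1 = 1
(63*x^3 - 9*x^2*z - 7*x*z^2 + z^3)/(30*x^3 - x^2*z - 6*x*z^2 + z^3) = (21*x^2 + 4*x*z - z^2)/(10*x^2 + 3*x*z - z^2)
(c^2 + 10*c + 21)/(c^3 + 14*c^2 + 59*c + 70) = (c + 3)/(c^2 + 7*c + 10)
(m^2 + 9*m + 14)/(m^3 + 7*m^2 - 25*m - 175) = (m + 2)/(m^2 - 25)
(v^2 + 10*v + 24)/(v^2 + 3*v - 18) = (v + 4)/(v - 3)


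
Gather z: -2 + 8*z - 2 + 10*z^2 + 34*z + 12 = 10*z^2 + 42*z + 8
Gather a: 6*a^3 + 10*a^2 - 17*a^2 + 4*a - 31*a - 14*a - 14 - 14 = 6*a^3 - 7*a^2 - 41*a - 28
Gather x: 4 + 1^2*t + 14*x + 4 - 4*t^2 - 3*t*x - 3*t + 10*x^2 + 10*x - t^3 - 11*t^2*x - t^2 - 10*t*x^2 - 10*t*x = -t^3 - 5*t^2 - 2*t + x^2*(10 - 10*t) + x*(-11*t^2 - 13*t + 24) + 8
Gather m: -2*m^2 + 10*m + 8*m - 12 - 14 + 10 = -2*m^2 + 18*m - 16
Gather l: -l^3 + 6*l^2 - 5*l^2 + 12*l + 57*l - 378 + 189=-l^3 + l^2 + 69*l - 189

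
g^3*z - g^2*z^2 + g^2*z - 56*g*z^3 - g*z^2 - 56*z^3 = (g - 8*z)*(g + 7*z)*(g*z + z)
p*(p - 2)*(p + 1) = p^3 - p^2 - 2*p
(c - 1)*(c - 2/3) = c^2 - 5*c/3 + 2/3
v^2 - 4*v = v*(v - 4)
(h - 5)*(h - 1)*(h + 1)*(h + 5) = h^4 - 26*h^2 + 25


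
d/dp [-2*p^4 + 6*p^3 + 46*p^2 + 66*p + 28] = -8*p^3 + 18*p^2 + 92*p + 66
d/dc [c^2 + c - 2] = 2*c + 1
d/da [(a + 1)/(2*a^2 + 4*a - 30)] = (a^2/2 + a - (a + 1)^2 - 15/2)/(a^2 + 2*a - 15)^2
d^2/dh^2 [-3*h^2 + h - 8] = -6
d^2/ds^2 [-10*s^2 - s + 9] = -20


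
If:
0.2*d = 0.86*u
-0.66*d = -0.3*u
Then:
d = 0.00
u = 0.00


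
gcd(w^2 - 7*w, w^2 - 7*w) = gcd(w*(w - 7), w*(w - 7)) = w^2 - 7*w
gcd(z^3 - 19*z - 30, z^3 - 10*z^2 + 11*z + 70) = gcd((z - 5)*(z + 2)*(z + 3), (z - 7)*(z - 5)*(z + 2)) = z^2 - 3*z - 10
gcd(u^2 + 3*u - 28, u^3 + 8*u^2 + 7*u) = u + 7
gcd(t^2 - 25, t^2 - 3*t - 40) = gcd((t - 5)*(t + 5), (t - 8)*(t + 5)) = t + 5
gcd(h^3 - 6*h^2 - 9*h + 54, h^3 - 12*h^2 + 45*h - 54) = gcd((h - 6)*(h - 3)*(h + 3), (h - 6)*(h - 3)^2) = h^2 - 9*h + 18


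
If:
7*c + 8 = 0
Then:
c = -8/7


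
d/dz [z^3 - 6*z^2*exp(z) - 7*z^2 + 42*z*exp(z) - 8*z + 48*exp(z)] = -6*z^2*exp(z) + 3*z^2 + 30*z*exp(z) - 14*z + 90*exp(z) - 8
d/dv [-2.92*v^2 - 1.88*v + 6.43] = -5.84*v - 1.88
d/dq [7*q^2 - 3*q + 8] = 14*q - 3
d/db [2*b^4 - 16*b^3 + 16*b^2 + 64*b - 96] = 8*b^3 - 48*b^2 + 32*b + 64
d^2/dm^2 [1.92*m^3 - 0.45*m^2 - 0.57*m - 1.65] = 11.52*m - 0.9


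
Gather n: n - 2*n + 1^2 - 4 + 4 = 1 - n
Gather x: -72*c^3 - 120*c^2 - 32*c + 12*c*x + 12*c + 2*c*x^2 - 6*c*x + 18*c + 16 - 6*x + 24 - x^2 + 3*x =-72*c^3 - 120*c^2 - 2*c + x^2*(2*c - 1) + x*(6*c - 3) + 40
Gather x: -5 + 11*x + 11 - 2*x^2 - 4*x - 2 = -2*x^2 + 7*x + 4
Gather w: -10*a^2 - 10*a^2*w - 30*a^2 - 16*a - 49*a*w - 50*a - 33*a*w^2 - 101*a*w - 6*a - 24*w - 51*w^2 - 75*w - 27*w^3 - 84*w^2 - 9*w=-40*a^2 - 72*a - 27*w^3 + w^2*(-33*a - 135) + w*(-10*a^2 - 150*a - 108)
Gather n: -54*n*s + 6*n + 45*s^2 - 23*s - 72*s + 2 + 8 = n*(6 - 54*s) + 45*s^2 - 95*s + 10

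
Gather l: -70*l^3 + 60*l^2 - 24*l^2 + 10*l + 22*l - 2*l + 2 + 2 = -70*l^3 + 36*l^2 + 30*l + 4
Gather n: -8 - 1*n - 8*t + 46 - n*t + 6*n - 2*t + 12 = n*(5 - t) - 10*t + 50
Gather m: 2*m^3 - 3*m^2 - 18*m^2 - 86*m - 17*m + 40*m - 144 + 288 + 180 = 2*m^3 - 21*m^2 - 63*m + 324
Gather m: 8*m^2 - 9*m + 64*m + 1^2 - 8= 8*m^2 + 55*m - 7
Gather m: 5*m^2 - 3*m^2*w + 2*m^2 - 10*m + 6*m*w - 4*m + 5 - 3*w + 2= m^2*(7 - 3*w) + m*(6*w - 14) - 3*w + 7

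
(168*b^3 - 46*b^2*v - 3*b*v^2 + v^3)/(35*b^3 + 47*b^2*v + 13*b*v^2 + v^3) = (24*b^2 - 10*b*v + v^2)/(5*b^2 + 6*b*v + v^2)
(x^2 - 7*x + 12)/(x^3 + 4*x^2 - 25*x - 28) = (x - 3)/(x^2 + 8*x + 7)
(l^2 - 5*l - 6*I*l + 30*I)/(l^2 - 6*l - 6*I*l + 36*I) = (l - 5)/(l - 6)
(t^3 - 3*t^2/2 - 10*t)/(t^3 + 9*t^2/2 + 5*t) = (t - 4)/(t + 2)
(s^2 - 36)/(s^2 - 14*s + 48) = (s + 6)/(s - 8)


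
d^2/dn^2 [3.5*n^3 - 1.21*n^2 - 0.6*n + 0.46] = 21.0*n - 2.42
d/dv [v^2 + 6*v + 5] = 2*v + 6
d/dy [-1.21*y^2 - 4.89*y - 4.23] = -2.42*y - 4.89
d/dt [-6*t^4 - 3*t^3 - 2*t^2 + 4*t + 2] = -24*t^3 - 9*t^2 - 4*t + 4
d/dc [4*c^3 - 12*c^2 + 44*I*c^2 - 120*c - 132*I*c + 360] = 12*c^2 + c*(-24 + 88*I) - 120 - 132*I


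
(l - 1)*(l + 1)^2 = l^3 + l^2 - l - 1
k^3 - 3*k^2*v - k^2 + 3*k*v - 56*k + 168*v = (k - 8)*(k + 7)*(k - 3*v)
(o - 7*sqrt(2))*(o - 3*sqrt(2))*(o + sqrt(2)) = o^3 - 9*sqrt(2)*o^2 + 22*o + 42*sqrt(2)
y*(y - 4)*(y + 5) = y^3 + y^2 - 20*y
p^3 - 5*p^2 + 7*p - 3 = (p - 3)*(p - 1)^2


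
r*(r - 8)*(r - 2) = r^3 - 10*r^2 + 16*r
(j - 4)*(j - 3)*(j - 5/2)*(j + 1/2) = j^4 - 9*j^3 + 99*j^2/4 - 61*j/4 - 15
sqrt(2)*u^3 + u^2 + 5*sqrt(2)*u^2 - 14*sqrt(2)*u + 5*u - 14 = (u - 2)*(u + 7)*(sqrt(2)*u + 1)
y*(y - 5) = y^2 - 5*y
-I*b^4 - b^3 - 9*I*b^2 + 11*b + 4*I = (b - 4*I)*(b + I)^2*(-I*b + 1)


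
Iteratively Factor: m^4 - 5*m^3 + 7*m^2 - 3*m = (m - 1)*(m^3 - 4*m^2 + 3*m) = (m - 3)*(m - 1)*(m^2 - m) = (m - 3)*(m - 1)^2*(m)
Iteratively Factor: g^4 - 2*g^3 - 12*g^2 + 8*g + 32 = (g - 2)*(g^3 - 12*g - 16) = (g - 4)*(g - 2)*(g^2 + 4*g + 4) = (g - 4)*(g - 2)*(g + 2)*(g + 2)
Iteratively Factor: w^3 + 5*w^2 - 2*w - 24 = (w + 4)*(w^2 + w - 6) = (w + 3)*(w + 4)*(w - 2)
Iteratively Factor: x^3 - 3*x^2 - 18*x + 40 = (x + 4)*(x^2 - 7*x + 10) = (x - 5)*(x + 4)*(x - 2)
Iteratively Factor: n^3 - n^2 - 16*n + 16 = (n - 1)*(n^2 - 16) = (n - 1)*(n + 4)*(n - 4)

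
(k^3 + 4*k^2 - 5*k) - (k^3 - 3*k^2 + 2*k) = 7*k^2 - 7*k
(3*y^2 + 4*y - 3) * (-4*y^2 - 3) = -12*y^4 - 16*y^3 + 3*y^2 - 12*y + 9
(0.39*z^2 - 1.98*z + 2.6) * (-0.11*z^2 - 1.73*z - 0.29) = -0.0429*z^4 - 0.4569*z^3 + 3.0263*z^2 - 3.9238*z - 0.754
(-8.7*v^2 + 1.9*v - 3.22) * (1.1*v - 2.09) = -9.57*v^3 + 20.273*v^2 - 7.513*v + 6.7298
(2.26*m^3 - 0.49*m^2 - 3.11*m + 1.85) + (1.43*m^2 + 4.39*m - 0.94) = 2.26*m^3 + 0.94*m^2 + 1.28*m + 0.91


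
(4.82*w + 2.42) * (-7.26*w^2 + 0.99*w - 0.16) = -34.9932*w^3 - 12.7974*w^2 + 1.6246*w - 0.3872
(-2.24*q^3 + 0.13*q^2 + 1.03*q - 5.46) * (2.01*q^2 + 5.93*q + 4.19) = -4.5024*q^5 - 13.0219*q^4 - 6.5444*q^3 - 4.322*q^2 - 28.0621*q - 22.8774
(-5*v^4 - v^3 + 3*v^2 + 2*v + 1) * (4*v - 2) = -20*v^5 + 6*v^4 + 14*v^3 + 2*v^2 - 2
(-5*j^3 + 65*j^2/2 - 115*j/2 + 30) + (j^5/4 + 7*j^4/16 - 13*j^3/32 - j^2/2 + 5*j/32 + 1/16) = j^5/4 + 7*j^4/16 - 173*j^3/32 + 32*j^2 - 1835*j/32 + 481/16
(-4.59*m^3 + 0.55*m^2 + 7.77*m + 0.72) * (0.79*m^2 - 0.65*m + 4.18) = -3.6261*m^5 + 3.418*m^4 - 13.4054*m^3 - 2.1827*m^2 + 32.0106*m + 3.0096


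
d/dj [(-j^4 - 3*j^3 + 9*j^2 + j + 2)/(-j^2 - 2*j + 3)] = (2*j^5 + 9*j^4 - 44*j^2 + 58*j + 7)/(j^4 + 4*j^3 - 2*j^2 - 12*j + 9)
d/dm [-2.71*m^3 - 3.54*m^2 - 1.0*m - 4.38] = -8.13*m^2 - 7.08*m - 1.0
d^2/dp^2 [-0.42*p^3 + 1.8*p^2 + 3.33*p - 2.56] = 3.6 - 2.52*p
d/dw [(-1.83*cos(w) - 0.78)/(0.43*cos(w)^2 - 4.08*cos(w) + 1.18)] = (-0.7869*cos(w)^2 - 0.6708*cos(w) + 5.3418)*sin(w)/(0.1849*cos(w)^4 - 3.5088*cos(w)^3 + 17.6612*cos(w)^2 - 9.6288*cos(w) + 1.3924)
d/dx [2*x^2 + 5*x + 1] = 4*x + 5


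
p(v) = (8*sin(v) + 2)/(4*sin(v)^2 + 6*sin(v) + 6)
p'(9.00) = -0.26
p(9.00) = 0.58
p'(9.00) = -0.26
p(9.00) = 0.58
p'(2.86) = -0.44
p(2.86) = 0.53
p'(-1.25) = 0.46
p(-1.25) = -1.43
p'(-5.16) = -0.01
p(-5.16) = 0.63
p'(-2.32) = -1.48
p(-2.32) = -1.03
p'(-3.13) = -1.03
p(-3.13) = 0.32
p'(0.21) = 0.55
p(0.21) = 0.49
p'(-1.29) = 0.39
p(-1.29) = -1.45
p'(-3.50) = -0.34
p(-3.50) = 0.56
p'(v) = (-8*sin(v)*cos(v) - 6*cos(v))*(8*sin(v) + 2)/(4*sin(v)^2 + 6*sin(v) + 6)^2 + 8*cos(v)/(4*sin(v)^2 + 6*sin(v) + 6)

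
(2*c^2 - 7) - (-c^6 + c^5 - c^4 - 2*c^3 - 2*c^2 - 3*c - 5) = c^6 - c^5 + c^4 + 2*c^3 + 4*c^2 + 3*c - 2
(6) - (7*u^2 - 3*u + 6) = -7*u^2 + 3*u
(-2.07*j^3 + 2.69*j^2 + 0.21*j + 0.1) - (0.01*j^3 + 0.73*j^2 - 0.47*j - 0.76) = -2.08*j^3 + 1.96*j^2 + 0.68*j + 0.86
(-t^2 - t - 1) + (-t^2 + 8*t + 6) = -2*t^2 + 7*t + 5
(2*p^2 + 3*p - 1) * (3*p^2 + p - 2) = 6*p^4 + 11*p^3 - 4*p^2 - 7*p + 2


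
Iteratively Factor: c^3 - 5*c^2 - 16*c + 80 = (c + 4)*(c^2 - 9*c + 20) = (c - 5)*(c + 4)*(c - 4)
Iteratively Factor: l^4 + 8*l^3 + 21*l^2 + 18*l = (l + 2)*(l^3 + 6*l^2 + 9*l) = l*(l + 2)*(l^2 + 6*l + 9) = l*(l + 2)*(l + 3)*(l + 3)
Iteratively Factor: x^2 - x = (x)*(x - 1)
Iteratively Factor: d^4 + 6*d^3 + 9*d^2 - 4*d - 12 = (d + 3)*(d^3 + 3*d^2 - 4) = (d + 2)*(d + 3)*(d^2 + d - 2) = (d - 1)*(d + 2)*(d + 3)*(d + 2)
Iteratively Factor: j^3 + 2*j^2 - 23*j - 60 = (j + 3)*(j^2 - j - 20) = (j - 5)*(j + 3)*(j + 4)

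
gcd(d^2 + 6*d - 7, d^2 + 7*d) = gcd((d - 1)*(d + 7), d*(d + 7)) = d + 7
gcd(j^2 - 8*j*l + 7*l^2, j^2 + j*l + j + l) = 1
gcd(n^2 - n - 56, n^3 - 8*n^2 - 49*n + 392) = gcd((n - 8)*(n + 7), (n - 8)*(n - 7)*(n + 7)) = n^2 - n - 56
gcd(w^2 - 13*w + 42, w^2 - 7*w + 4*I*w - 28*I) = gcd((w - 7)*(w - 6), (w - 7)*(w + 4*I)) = w - 7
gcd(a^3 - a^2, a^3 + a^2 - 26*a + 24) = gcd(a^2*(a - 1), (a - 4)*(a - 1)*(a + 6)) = a - 1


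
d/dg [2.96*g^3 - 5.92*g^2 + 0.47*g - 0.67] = 8.88*g^2 - 11.84*g + 0.47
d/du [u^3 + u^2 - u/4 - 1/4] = 3*u^2 + 2*u - 1/4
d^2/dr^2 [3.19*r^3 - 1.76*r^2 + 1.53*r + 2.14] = 19.14*r - 3.52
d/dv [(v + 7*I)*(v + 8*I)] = 2*v + 15*I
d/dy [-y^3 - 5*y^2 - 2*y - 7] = -3*y^2 - 10*y - 2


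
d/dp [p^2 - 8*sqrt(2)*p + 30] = 2*p - 8*sqrt(2)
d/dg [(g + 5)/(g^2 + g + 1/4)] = 4*(-2*g - 19)/(8*g^3 + 12*g^2 + 6*g + 1)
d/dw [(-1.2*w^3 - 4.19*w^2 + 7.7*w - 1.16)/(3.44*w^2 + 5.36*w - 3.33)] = (-4.128*w^4 - 12.864*w^3 - 36.9584*w^2 + 35.8862*w - 19.4234)/(11.8336*w^4 + 36.8768*w^3 + 5.81920000000001*w^2 - 35.6976*w + 11.0889)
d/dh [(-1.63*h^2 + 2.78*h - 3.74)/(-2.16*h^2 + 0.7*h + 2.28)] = (4.8638*h^2 - 23.5896*h + 8.9564)/(4.6656*h^4 - 3.024*h^3 - 9.3596*h^2 + 3.192*h + 5.1984)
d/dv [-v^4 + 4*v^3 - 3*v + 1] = -4*v^3 + 12*v^2 - 3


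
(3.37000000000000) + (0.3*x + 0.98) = 0.3*x + 4.35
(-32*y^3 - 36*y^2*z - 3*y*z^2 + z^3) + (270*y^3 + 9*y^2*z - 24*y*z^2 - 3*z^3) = 238*y^3 - 27*y^2*z - 27*y*z^2 - 2*z^3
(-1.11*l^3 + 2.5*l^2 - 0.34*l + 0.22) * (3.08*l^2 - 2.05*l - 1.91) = -3.4188*l^5 + 9.9755*l^4 - 4.0521*l^3 - 3.4004*l^2 + 0.1984*l - 0.4202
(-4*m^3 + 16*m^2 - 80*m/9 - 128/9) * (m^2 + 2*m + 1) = -4*m^5 + 8*m^4 + 172*m^3/9 - 16*m^2 - 112*m/3 - 128/9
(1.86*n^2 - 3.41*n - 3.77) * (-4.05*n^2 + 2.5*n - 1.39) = -7.533*n^4 + 18.4605*n^3 + 4.1581*n^2 - 4.6851*n + 5.2403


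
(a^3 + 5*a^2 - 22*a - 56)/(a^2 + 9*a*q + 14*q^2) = (a^3 + 5*a^2 - 22*a - 56)/(a^2 + 9*a*q + 14*q^2)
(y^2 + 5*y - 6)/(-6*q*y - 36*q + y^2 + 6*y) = (y - 1)/(-6*q + y)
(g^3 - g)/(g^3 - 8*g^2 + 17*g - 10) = g*(g + 1)/(g^2 - 7*g + 10)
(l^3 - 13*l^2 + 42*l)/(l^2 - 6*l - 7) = l*(l - 6)/(l + 1)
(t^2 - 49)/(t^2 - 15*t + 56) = (t + 7)/(t - 8)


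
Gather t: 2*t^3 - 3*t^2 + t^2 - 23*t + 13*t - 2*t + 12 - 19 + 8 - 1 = 2*t^3 - 2*t^2 - 12*t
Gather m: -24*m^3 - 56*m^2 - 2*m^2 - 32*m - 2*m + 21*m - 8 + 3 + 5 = -24*m^3 - 58*m^2 - 13*m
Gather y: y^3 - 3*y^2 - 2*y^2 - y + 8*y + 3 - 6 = y^3 - 5*y^2 + 7*y - 3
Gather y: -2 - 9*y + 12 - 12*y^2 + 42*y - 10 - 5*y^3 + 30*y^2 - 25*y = -5*y^3 + 18*y^2 + 8*y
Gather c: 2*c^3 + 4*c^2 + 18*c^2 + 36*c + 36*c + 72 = 2*c^3 + 22*c^2 + 72*c + 72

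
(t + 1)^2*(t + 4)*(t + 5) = t^4 + 11*t^3 + 39*t^2 + 49*t + 20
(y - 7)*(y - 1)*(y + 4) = y^3 - 4*y^2 - 25*y + 28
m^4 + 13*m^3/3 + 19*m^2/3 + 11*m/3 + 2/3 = (m + 1/3)*(m + 1)^2*(m + 2)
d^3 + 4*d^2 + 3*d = d*(d + 1)*(d + 3)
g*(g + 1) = g^2 + g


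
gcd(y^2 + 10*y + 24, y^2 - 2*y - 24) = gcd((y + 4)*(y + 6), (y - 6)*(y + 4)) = y + 4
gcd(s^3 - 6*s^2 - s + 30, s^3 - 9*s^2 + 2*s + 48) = s^2 - s - 6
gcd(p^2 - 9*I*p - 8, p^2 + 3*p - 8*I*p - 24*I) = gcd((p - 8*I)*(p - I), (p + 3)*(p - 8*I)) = p - 8*I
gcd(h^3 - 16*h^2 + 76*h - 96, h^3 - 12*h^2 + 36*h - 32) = h^2 - 10*h + 16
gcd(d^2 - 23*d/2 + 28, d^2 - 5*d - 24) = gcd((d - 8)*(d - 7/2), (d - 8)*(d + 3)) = d - 8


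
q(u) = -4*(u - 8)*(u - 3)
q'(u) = 44 - 8*u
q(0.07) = -92.94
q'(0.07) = 43.44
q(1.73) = -31.85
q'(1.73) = 30.16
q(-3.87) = -326.19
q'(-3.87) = 74.96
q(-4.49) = -374.20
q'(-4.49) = 79.92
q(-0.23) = -106.33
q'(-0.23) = 45.84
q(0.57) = -72.22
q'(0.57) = 39.44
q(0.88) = -60.38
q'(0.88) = 36.96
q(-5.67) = -474.08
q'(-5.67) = 89.36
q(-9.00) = -816.00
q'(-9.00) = 116.00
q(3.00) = 0.00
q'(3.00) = 20.00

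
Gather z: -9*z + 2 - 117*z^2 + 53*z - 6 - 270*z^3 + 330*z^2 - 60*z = -270*z^3 + 213*z^2 - 16*z - 4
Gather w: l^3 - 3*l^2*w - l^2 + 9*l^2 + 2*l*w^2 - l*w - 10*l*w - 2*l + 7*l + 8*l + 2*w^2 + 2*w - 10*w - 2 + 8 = l^3 + 8*l^2 + 13*l + w^2*(2*l + 2) + w*(-3*l^2 - 11*l - 8) + 6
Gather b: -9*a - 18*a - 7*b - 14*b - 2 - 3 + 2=-27*a - 21*b - 3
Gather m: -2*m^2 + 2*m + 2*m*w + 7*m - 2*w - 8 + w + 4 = -2*m^2 + m*(2*w + 9) - w - 4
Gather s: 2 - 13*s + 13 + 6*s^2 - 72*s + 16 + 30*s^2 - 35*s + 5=36*s^2 - 120*s + 36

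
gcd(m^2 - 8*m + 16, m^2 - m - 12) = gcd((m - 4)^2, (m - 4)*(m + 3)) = m - 4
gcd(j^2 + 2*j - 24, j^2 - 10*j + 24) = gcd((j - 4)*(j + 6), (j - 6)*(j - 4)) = j - 4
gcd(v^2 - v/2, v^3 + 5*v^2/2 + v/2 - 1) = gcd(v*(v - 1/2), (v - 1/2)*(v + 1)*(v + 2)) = v - 1/2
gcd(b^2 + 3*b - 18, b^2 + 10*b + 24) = b + 6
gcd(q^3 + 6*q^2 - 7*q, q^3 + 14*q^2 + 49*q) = q^2 + 7*q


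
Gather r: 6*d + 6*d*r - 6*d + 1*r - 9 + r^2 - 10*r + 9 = r^2 + r*(6*d - 9)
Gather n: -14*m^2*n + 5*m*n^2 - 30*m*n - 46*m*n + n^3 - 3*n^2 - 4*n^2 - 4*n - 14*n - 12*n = n^3 + n^2*(5*m - 7) + n*(-14*m^2 - 76*m - 30)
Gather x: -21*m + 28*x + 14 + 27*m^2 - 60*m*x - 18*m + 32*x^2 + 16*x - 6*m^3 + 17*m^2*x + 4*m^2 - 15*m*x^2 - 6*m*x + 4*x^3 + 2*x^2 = -6*m^3 + 31*m^2 - 39*m + 4*x^3 + x^2*(34 - 15*m) + x*(17*m^2 - 66*m + 44) + 14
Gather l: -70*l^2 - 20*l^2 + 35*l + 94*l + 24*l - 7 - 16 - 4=-90*l^2 + 153*l - 27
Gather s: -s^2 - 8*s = -s^2 - 8*s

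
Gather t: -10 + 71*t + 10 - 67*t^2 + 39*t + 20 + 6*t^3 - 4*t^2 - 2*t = 6*t^3 - 71*t^2 + 108*t + 20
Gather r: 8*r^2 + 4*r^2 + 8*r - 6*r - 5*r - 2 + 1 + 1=12*r^2 - 3*r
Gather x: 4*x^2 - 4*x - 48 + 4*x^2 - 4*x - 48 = 8*x^2 - 8*x - 96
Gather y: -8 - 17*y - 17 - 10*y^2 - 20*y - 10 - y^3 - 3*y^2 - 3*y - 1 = -y^3 - 13*y^2 - 40*y - 36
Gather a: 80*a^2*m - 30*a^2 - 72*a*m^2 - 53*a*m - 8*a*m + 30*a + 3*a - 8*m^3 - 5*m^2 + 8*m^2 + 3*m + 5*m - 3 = a^2*(80*m - 30) + a*(-72*m^2 - 61*m + 33) - 8*m^3 + 3*m^2 + 8*m - 3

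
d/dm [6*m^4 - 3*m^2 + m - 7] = 24*m^3 - 6*m + 1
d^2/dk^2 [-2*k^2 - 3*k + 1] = -4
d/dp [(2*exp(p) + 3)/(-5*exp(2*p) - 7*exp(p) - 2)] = (10*exp(2*p) + 30*exp(p) + 17)*exp(p)/(25*exp(4*p) + 70*exp(3*p) + 69*exp(2*p) + 28*exp(p) + 4)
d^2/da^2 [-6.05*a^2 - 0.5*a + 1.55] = -12.1000000000000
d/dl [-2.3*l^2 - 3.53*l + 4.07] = -4.6*l - 3.53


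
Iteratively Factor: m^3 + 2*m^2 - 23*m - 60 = (m + 3)*(m^2 - m - 20) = (m + 3)*(m + 4)*(m - 5)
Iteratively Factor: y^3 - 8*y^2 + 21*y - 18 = (y - 2)*(y^2 - 6*y + 9) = (y - 3)*(y - 2)*(y - 3)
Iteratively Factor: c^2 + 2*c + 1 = (c + 1)*(c + 1)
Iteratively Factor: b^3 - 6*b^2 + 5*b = (b)*(b^2 - 6*b + 5) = b*(b - 1)*(b - 5)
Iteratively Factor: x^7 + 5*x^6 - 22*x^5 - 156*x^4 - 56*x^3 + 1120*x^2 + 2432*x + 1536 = (x + 4)*(x^6 + x^5 - 26*x^4 - 52*x^3 + 152*x^2 + 512*x + 384) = (x + 2)*(x + 4)*(x^5 - x^4 - 24*x^3 - 4*x^2 + 160*x + 192) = (x + 2)^2*(x + 4)*(x^4 - 3*x^3 - 18*x^2 + 32*x + 96) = (x - 4)*(x + 2)^2*(x + 4)*(x^3 + x^2 - 14*x - 24) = (x - 4)*(x + 2)^3*(x + 4)*(x^2 - x - 12) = (x - 4)*(x + 2)^3*(x + 3)*(x + 4)*(x - 4)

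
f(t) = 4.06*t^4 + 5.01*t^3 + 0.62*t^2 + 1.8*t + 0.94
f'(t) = 16.24*t^3 + 15.03*t^2 + 1.24*t + 1.8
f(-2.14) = 35.98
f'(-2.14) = -91.18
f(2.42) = 219.18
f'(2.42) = 322.98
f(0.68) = 4.89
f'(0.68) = 14.70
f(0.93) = 10.22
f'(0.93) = 29.02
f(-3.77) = 554.66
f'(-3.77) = -659.44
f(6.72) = 9840.87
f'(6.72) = 5617.13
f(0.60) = 3.85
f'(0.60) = 11.46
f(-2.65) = 107.51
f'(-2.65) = -198.16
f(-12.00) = 75599.50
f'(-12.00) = -25911.48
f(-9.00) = 23020.33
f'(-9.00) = -10630.89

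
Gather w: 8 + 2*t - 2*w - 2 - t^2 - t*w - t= -t^2 + t + w*(-t - 2) + 6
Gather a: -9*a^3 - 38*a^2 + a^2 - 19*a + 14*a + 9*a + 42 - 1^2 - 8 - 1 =-9*a^3 - 37*a^2 + 4*a + 32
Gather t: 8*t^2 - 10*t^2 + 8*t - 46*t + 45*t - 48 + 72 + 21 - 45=-2*t^2 + 7*t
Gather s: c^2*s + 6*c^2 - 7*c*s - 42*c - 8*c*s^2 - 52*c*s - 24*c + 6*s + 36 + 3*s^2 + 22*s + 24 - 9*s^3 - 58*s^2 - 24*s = 6*c^2 - 66*c - 9*s^3 + s^2*(-8*c - 55) + s*(c^2 - 59*c + 4) + 60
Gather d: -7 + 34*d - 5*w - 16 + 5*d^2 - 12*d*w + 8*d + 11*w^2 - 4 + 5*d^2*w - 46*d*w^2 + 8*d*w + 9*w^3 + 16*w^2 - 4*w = d^2*(5*w + 5) + d*(-46*w^2 - 4*w + 42) + 9*w^3 + 27*w^2 - 9*w - 27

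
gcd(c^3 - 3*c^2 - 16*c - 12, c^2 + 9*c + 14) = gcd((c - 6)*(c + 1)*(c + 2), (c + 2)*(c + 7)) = c + 2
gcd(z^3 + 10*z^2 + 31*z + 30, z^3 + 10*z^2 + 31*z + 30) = z^3 + 10*z^2 + 31*z + 30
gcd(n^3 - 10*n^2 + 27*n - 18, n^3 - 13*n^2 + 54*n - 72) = n^2 - 9*n + 18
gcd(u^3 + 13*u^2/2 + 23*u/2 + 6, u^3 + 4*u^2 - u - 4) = u^2 + 5*u + 4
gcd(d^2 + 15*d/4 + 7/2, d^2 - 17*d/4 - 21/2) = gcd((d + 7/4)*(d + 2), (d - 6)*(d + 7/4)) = d + 7/4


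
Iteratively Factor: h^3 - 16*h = (h + 4)*(h^2 - 4*h) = (h - 4)*(h + 4)*(h)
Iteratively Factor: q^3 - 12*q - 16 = (q + 2)*(q^2 - 2*q - 8) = (q - 4)*(q + 2)*(q + 2)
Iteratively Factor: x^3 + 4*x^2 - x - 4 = (x + 1)*(x^2 + 3*x - 4) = (x + 1)*(x + 4)*(x - 1)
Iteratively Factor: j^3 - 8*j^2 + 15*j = (j - 5)*(j^2 - 3*j) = j*(j - 5)*(j - 3)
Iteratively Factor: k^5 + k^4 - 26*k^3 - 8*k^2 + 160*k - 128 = (k - 1)*(k^4 + 2*k^3 - 24*k^2 - 32*k + 128) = (k - 1)*(k + 4)*(k^3 - 2*k^2 - 16*k + 32) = (k - 4)*(k - 1)*(k + 4)*(k^2 + 2*k - 8) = (k - 4)*(k - 1)*(k + 4)^2*(k - 2)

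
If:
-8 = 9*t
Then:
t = -8/9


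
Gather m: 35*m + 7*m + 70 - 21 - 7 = 42*m + 42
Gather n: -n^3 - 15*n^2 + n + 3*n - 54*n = -n^3 - 15*n^2 - 50*n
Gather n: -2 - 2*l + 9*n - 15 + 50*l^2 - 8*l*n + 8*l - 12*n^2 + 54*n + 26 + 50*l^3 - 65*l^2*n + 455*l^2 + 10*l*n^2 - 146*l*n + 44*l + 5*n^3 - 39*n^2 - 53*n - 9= 50*l^3 + 505*l^2 + 50*l + 5*n^3 + n^2*(10*l - 51) + n*(-65*l^2 - 154*l + 10)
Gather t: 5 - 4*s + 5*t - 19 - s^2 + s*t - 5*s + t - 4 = -s^2 - 9*s + t*(s + 6) - 18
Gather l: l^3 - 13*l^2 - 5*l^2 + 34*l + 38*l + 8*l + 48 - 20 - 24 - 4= l^3 - 18*l^2 + 80*l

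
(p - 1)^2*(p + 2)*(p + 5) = p^4 + 5*p^3 - 3*p^2 - 13*p + 10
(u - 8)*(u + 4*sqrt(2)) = u^2 - 8*u + 4*sqrt(2)*u - 32*sqrt(2)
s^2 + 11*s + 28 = (s + 4)*(s + 7)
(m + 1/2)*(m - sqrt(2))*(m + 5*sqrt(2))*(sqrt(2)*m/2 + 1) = sqrt(2)*m^4/2 + sqrt(2)*m^3/4 + 5*m^3 - sqrt(2)*m^2 + 5*m^2/2 - 10*m - sqrt(2)*m/2 - 5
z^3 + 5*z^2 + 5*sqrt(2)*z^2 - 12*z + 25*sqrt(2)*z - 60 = (z + 5)*(z - sqrt(2))*(z + 6*sqrt(2))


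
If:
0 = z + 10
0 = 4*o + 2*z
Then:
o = 5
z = -10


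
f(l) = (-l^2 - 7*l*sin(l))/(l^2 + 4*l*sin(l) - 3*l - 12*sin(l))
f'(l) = (-l^2 - 7*l*sin(l))*(-4*l*cos(l) - 2*l - 4*sin(l) + 12*cos(l) + 3)/(l^2 + 4*l*sin(l) - 3*l - 12*sin(l))^2 + (-7*l*cos(l) - 2*l - 7*sin(l))/(l^2 + 4*l*sin(l) - 3*l - 12*sin(l))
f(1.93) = 2.70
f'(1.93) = 3.65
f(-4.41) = 2.29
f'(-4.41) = -2.04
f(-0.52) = -0.24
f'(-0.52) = 0.38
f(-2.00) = -0.59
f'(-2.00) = 0.11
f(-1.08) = -0.42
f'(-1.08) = 0.27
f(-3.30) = -0.43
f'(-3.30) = -0.62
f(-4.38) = 2.22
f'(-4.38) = -2.61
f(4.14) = 8.15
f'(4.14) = 20.08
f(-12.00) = -0.67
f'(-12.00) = 0.27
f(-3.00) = -0.56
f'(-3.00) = -0.27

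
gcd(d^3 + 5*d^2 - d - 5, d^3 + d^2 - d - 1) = d^2 - 1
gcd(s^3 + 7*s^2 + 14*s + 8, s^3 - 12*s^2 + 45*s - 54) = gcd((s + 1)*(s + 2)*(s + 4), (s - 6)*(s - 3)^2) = 1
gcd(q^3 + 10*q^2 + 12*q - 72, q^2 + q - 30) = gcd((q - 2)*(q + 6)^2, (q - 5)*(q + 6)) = q + 6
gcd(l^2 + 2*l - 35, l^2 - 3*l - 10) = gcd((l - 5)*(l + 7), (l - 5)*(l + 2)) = l - 5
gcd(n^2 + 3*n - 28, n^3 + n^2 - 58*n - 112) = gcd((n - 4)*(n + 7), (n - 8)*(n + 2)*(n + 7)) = n + 7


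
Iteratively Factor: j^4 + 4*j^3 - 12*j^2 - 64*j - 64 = (j - 4)*(j^3 + 8*j^2 + 20*j + 16) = (j - 4)*(j + 4)*(j^2 + 4*j + 4) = (j - 4)*(j + 2)*(j + 4)*(j + 2)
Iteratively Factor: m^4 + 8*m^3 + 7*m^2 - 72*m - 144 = (m + 3)*(m^3 + 5*m^2 - 8*m - 48) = (m + 3)*(m + 4)*(m^2 + m - 12) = (m - 3)*(m + 3)*(m + 4)*(m + 4)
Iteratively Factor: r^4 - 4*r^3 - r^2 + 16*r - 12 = (r - 1)*(r^3 - 3*r^2 - 4*r + 12) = (r - 2)*(r - 1)*(r^2 - r - 6) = (r - 3)*(r - 2)*(r - 1)*(r + 2)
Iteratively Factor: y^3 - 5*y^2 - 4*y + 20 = (y - 2)*(y^2 - 3*y - 10) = (y - 5)*(y - 2)*(y + 2)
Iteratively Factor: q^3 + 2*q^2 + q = (q + 1)*(q^2 + q) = (q + 1)^2*(q)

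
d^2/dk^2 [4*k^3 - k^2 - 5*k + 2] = 24*k - 2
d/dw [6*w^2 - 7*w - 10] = 12*w - 7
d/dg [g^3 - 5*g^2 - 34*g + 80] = 3*g^2 - 10*g - 34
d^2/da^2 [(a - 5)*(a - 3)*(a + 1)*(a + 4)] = 12*a^2 - 18*a - 42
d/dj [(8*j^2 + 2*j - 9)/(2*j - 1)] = 16*(j^2 - j + 1)/(4*j^2 - 4*j + 1)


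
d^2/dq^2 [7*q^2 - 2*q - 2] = 14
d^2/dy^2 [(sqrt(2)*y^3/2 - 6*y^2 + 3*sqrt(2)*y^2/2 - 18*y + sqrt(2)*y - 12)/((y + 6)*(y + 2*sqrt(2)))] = 4*(12*y^3 + 13*sqrt(2)*y^3 + 36*y^2 + 144*sqrt(2)*y^2 - 144*y + 504*sqrt(2)*y - 768 + 768*sqrt(2))/(y^6 + 6*sqrt(2)*y^5 + 18*y^5 + 132*y^4 + 108*sqrt(2)*y^4 + 648*y^3 + 664*sqrt(2)*y^3 + 1584*sqrt(2)*y^2 + 2592*y^2 + 1728*sqrt(2)*y + 5184*y + 3456*sqrt(2))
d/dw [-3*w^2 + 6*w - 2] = 6 - 6*w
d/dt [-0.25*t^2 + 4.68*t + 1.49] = 4.68 - 0.5*t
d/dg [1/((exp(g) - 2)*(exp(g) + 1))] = (1 - 2*exp(g))*exp(g)/(exp(4*g) - 2*exp(3*g) - 3*exp(2*g) + 4*exp(g) + 4)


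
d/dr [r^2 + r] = 2*r + 1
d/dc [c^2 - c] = 2*c - 1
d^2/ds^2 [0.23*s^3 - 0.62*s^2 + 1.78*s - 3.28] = 1.38*s - 1.24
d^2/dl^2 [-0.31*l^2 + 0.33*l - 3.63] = -0.620000000000000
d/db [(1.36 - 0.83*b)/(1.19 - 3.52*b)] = (13.37424*b - 4.521405)/(3.52*b - 1.19)^3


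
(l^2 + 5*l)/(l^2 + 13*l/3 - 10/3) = 3*l/(3*l - 2)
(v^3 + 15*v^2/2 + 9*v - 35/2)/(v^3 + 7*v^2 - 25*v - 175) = (2*v^2 + 5*v - 7)/(2*(v^2 + 2*v - 35))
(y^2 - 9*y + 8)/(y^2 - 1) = (y - 8)/(y + 1)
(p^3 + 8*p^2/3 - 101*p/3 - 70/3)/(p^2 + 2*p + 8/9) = 3*(p^2 + 2*p - 35)/(3*p + 4)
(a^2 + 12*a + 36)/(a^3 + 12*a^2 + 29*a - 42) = (a + 6)/(a^2 + 6*a - 7)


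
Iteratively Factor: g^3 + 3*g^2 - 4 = (g + 2)*(g^2 + g - 2) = (g - 1)*(g + 2)*(g + 2)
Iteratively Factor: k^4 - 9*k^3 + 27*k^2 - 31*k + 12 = (k - 1)*(k^3 - 8*k^2 + 19*k - 12) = (k - 4)*(k - 1)*(k^2 - 4*k + 3) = (k - 4)*(k - 3)*(k - 1)*(k - 1)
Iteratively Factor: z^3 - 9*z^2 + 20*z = (z)*(z^2 - 9*z + 20) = z*(z - 4)*(z - 5)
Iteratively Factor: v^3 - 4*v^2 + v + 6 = (v + 1)*(v^2 - 5*v + 6) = (v - 3)*(v + 1)*(v - 2)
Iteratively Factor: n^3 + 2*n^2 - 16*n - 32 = (n - 4)*(n^2 + 6*n + 8) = (n - 4)*(n + 4)*(n + 2)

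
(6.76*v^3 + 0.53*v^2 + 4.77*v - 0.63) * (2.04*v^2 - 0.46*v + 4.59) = 13.7904*v^5 - 2.0284*v^4 + 40.5154*v^3 - 1.0467*v^2 + 22.1841*v - 2.8917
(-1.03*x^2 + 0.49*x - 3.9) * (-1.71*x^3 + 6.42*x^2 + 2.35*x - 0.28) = 1.7613*x^5 - 7.4505*x^4 + 7.3943*x^3 - 23.5981*x^2 - 9.3022*x + 1.092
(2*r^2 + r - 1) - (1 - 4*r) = 2*r^2 + 5*r - 2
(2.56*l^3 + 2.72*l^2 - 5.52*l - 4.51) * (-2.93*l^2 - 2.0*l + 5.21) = -7.5008*l^5 - 13.0896*l^4 + 24.0712*l^3 + 38.4255*l^2 - 19.7392*l - 23.4971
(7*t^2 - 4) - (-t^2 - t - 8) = 8*t^2 + t + 4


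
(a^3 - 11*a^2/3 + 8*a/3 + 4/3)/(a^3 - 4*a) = (3*a^2 - 5*a - 2)/(3*a*(a + 2))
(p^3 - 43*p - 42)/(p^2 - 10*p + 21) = (p^2 + 7*p + 6)/(p - 3)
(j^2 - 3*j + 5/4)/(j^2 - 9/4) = (4*j^2 - 12*j + 5)/(4*j^2 - 9)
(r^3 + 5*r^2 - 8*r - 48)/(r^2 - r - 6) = (r^2 + 8*r + 16)/(r + 2)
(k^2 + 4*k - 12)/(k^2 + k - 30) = (k - 2)/(k - 5)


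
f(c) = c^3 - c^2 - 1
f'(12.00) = 408.00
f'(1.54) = 4.03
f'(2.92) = 19.74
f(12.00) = 1583.00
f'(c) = 3*c^2 - 2*c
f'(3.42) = 28.25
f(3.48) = 29.03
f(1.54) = 0.28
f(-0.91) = -2.58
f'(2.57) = 14.67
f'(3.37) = 27.33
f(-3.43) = -53.12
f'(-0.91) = 4.30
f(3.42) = 27.31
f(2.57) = 9.37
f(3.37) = 25.92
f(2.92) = 15.37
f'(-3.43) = 42.15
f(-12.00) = -1873.00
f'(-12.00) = 456.00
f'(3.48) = 29.37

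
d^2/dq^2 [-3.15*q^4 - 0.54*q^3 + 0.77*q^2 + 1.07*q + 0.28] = -37.8*q^2 - 3.24*q + 1.54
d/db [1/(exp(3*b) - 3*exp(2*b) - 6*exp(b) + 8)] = 3*(-exp(2*b) + 2*exp(b) + 2)*exp(b)/(exp(3*b) - 3*exp(2*b) - 6*exp(b) + 8)^2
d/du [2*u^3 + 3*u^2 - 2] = 6*u*(u + 1)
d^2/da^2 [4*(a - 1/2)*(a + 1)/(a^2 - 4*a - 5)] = 36/(a^3 - 15*a^2 + 75*a - 125)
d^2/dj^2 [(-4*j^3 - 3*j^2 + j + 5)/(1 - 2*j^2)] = 2*(4*j^3 - 42*j^2 + 6*j - 7)/(8*j^6 - 12*j^4 + 6*j^2 - 1)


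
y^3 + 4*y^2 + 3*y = y*(y + 1)*(y + 3)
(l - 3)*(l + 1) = l^2 - 2*l - 3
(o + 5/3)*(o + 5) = o^2 + 20*o/3 + 25/3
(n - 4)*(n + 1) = n^2 - 3*n - 4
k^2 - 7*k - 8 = (k - 8)*(k + 1)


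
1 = 1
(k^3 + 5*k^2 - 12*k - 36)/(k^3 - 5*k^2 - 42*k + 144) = (k + 2)/(k - 8)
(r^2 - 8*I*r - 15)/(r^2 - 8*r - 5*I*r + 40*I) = (r - 3*I)/(r - 8)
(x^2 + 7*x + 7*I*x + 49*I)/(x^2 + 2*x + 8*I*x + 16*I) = (x^2 + x*(7 + 7*I) + 49*I)/(x^2 + x*(2 + 8*I) + 16*I)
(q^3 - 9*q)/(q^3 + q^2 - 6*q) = (q - 3)/(q - 2)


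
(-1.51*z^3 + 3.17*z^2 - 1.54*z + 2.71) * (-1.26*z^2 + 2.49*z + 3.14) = 1.9026*z^5 - 7.7541*z^4 + 5.0923*z^3 + 2.7046*z^2 + 1.9123*z + 8.5094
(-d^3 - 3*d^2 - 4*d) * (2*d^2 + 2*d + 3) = -2*d^5 - 8*d^4 - 17*d^3 - 17*d^2 - 12*d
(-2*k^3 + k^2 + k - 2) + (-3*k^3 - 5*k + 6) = -5*k^3 + k^2 - 4*k + 4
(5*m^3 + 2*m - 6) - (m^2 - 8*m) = 5*m^3 - m^2 + 10*m - 6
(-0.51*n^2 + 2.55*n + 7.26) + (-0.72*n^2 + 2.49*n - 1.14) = -1.23*n^2 + 5.04*n + 6.12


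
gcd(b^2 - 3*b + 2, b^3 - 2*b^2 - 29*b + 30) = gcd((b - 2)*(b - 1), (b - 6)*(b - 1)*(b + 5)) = b - 1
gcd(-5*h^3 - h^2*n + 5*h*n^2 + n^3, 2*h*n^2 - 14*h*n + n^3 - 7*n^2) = 1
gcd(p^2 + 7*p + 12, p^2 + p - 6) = p + 3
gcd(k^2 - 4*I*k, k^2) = k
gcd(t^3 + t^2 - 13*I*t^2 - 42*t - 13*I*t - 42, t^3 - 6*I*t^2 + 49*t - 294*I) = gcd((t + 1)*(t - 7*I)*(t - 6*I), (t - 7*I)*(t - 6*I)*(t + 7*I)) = t^2 - 13*I*t - 42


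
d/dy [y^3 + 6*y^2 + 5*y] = 3*y^2 + 12*y + 5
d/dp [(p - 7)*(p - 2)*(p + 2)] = 3*p^2 - 14*p - 4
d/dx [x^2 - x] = 2*x - 1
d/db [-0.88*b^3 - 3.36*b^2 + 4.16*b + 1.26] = -2.64*b^2 - 6.72*b + 4.16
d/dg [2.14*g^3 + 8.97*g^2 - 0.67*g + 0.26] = 6.42*g^2 + 17.94*g - 0.67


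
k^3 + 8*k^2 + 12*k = k*(k + 2)*(k + 6)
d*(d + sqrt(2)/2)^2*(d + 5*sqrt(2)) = d^4 + 6*sqrt(2)*d^3 + 21*d^2/2 + 5*sqrt(2)*d/2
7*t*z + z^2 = z*(7*t + z)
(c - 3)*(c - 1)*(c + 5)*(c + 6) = c^4 + 7*c^3 - 11*c^2 - 87*c + 90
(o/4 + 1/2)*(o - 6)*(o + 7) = o^3/4 + 3*o^2/4 - 10*o - 21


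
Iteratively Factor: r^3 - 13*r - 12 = (r + 1)*(r^2 - r - 12) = (r + 1)*(r + 3)*(r - 4)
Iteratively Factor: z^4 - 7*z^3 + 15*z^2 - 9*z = (z - 3)*(z^3 - 4*z^2 + 3*z) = (z - 3)*(z - 1)*(z^2 - 3*z) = (z - 3)^2*(z - 1)*(z)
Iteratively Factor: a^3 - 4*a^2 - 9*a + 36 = (a - 3)*(a^2 - a - 12) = (a - 4)*(a - 3)*(a + 3)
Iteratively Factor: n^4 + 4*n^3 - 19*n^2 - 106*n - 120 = (n + 4)*(n^3 - 19*n - 30) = (n + 3)*(n + 4)*(n^2 - 3*n - 10) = (n - 5)*(n + 3)*(n + 4)*(n + 2)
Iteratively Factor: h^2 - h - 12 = (h - 4)*(h + 3)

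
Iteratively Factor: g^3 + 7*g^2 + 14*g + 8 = (g + 4)*(g^2 + 3*g + 2) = (g + 1)*(g + 4)*(g + 2)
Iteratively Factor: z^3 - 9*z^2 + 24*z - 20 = (z - 5)*(z^2 - 4*z + 4) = (z - 5)*(z - 2)*(z - 2)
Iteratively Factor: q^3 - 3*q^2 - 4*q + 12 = (q + 2)*(q^2 - 5*q + 6) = (q - 2)*(q + 2)*(q - 3)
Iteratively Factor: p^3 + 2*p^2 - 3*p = (p)*(p^2 + 2*p - 3) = p*(p + 3)*(p - 1)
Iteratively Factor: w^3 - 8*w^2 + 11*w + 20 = (w - 5)*(w^2 - 3*w - 4) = (w - 5)*(w - 4)*(w + 1)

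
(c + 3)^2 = c^2 + 6*c + 9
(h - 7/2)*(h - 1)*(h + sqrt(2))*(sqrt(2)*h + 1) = sqrt(2)*h^4 - 9*sqrt(2)*h^3/2 + 3*h^3 - 27*h^2/2 + 9*sqrt(2)*h^2/2 - 9*sqrt(2)*h/2 + 21*h/2 + 7*sqrt(2)/2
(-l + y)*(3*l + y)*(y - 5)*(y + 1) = -3*l^2*y^2 + 12*l^2*y + 15*l^2 + 2*l*y^3 - 8*l*y^2 - 10*l*y + y^4 - 4*y^3 - 5*y^2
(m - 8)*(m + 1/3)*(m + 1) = m^3 - 20*m^2/3 - 31*m/3 - 8/3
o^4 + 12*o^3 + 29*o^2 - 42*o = o*(o - 1)*(o + 6)*(o + 7)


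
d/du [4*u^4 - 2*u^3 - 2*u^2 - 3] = 2*u*(8*u^2 - 3*u - 2)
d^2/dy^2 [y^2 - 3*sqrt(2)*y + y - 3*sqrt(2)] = 2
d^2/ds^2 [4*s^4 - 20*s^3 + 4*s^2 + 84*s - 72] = 48*s^2 - 120*s + 8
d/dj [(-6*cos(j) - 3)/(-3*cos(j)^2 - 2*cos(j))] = 6*(3*sin(j) + sin(j)/cos(j)^2 + 3*tan(j))/(3*cos(j) + 2)^2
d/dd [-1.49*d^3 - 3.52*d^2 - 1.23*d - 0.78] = -4.47*d^2 - 7.04*d - 1.23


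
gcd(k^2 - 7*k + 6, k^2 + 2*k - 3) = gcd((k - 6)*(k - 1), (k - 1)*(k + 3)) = k - 1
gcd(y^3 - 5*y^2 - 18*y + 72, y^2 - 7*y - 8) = 1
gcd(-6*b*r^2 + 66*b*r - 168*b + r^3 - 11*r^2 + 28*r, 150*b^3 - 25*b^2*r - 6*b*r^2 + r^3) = -6*b + r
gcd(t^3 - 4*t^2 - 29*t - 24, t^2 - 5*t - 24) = t^2 - 5*t - 24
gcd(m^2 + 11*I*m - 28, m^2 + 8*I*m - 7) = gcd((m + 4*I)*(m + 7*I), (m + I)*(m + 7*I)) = m + 7*I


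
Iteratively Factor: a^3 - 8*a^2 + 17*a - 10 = (a - 5)*(a^2 - 3*a + 2) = (a - 5)*(a - 2)*(a - 1)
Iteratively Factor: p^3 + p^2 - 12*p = (p)*(p^2 + p - 12) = p*(p - 3)*(p + 4)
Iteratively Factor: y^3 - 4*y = (y)*(y^2 - 4) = y*(y + 2)*(y - 2)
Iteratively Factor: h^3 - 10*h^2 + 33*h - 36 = (h - 3)*(h^2 - 7*h + 12) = (h - 3)^2*(h - 4)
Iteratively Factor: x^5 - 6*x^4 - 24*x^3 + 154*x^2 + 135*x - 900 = (x - 3)*(x^4 - 3*x^3 - 33*x^2 + 55*x + 300) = (x - 3)*(x + 4)*(x^3 - 7*x^2 - 5*x + 75) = (x - 5)*(x - 3)*(x + 4)*(x^2 - 2*x - 15) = (x - 5)^2*(x - 3)*(x + 4)*(x + 3)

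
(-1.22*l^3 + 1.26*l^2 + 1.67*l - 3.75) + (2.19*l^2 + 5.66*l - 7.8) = -1.22*l^3 + 3.45*l^2 + 7.33*l - 11.55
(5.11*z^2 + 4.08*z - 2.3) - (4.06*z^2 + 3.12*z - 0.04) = 1.05*z^2 + 0.96*z - 2.26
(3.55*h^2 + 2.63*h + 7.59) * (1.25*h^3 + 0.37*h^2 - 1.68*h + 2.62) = 4.4375*h^5 + 4.601*h^4 + 4.4966*h^3 + 7.6909*h^2 - 5.8606*h + 19.8858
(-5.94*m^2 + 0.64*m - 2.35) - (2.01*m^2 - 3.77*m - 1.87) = -7.95*m^2 + 4.41*m - 0.48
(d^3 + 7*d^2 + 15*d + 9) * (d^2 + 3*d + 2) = d^5 + 10*d^4 + 38*d^3 + 68*d^2 + 57*d + 18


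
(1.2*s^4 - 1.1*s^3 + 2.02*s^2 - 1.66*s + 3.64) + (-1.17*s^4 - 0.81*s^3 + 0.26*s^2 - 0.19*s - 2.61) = 0.03*s^4 - 1.91*s^3 + 2.28*s^2 - 1.85*s + 1.03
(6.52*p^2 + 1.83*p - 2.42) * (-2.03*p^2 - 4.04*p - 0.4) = -13.2356*p^4 - 30.0557*p^3 - 5.0886*p^2 + 9.0448*p + 0.968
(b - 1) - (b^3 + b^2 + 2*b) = -b^3 - b^2 - b - 1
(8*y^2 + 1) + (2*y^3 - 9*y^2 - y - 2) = 2*y^3 - y^2 - y - 1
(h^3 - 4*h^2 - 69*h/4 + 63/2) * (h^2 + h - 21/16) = h^5 - 3*h^4 - 361*h^3/16 + 39*h^2/2 + 3465*h/64 - 1323/32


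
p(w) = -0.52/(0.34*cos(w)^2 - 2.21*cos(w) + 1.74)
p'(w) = -0.52*(0.68*sin(w)*cos(w) - 2.21*sin(w))/(0.34*cos(w)^2 - 2.21*cos(w) + 1.74)^2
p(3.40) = -0.12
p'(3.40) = -0.02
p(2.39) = -0.15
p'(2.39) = 0.08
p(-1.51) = -0.32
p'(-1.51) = -0.44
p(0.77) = -1.58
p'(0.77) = 5.77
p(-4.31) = -0.20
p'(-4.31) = 0.17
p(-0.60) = -3.52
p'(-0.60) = -22.22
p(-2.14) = -0.17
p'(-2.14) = -0.12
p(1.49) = -0.33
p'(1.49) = 0.46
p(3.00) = -0.12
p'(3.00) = 0.01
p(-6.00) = 7.59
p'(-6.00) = 48.19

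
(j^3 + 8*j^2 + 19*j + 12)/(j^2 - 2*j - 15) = (j^2 + 5*j + 4)/(j - 5)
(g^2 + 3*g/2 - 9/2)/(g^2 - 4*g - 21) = (g - 3/2)/(g - 7)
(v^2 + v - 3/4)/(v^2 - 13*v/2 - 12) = (v - 1/2)/(v - 8)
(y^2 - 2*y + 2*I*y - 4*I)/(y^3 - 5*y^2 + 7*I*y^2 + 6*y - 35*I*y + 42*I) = (y + 2*I)/(y^2 + y*(-3 + 7*I) - 21*I)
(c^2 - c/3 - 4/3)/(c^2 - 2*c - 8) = (-3*c^2 + c + 4)/(3*(-c^2 + 2*c + 8))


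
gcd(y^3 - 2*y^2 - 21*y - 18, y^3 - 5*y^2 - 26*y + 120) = y - 6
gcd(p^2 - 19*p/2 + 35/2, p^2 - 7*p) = p - 7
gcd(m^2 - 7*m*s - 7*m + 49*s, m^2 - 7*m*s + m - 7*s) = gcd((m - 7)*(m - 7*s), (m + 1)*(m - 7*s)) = -m + 7*s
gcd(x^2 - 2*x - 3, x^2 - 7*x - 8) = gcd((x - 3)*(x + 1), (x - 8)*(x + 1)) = x + 1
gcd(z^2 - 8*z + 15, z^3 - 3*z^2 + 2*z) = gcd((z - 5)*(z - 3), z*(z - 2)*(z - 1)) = 1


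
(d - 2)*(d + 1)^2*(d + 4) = d^4 + 4*d^3 - 3*d^2 - 14*d - 8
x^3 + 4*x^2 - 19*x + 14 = (x - 2)*(x - 1)*(x + 7)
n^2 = n^2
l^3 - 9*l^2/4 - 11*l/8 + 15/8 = (l - 5/2)*(l - 3/4)*(l + 1)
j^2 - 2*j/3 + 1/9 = (j - 1/3)^2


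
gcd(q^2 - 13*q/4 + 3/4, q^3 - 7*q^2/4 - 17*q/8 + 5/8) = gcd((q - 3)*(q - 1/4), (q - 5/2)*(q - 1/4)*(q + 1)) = q - 1/4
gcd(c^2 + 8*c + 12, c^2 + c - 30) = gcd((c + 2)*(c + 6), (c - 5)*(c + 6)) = c + 6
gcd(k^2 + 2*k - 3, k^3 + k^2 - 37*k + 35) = k - 1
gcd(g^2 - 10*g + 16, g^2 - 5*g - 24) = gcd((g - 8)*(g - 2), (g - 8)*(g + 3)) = g - 8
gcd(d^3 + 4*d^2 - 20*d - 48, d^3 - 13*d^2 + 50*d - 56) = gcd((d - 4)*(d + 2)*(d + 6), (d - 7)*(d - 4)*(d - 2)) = d - 4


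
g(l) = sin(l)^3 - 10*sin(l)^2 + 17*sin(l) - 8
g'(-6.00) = 11.18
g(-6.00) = -4.01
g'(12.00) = 24.13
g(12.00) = -20.16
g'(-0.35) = 22.74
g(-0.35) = -15.05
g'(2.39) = -3.46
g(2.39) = -0.74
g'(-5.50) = 3.11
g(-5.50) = -0.63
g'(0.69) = 4.23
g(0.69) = -0.97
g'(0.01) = 16.80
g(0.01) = -7.83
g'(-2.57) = -24.14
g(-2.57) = -20.28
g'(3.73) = -24.14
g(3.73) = -20.69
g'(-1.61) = -1.57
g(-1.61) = -35.97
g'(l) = 3*sin(l)^2*cos(l) - 20*sin(l)*cos(l) + 17*cos(l)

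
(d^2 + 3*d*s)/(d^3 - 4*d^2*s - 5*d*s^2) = (-d - 3*s)/(-d^2 + 4*d*s + 5*s^2)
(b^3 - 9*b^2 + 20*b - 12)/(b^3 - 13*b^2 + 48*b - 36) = (b - 2)/(b - 6)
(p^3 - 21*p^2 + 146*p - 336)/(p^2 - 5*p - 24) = (p^2 - 13*p + 42)/(p + 3)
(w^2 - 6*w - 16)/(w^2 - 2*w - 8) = (w - 8)/(w - 4)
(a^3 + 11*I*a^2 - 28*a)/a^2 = a + 11*I - 28/a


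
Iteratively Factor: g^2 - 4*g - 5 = (g - 5)*(g + 1)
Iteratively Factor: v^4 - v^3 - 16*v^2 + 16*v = (v + 4)*(v^3 - 5*v^2 + 4*v) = v*(v + 4)*(v^2 - 5*v + 4) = v*(v - 4)*(v + 4)*(v - 1)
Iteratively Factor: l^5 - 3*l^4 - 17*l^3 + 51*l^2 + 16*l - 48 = (l - 1)*(l^4 - 2*l^3 - 19*l^2 + 32*l + 48) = (l - 3)*(l - 1)*(l^3 + l^2 - 16*l - 16) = (l - 4)*(l - 3)*(l - 1)*(l^2 + 5*l + 4) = (l - 4)*(l - 3)*(l - 1)*(l + 4)*(l + 1)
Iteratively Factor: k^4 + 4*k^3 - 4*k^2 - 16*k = (k)*(k^3 + 4*k^2 - 4*k - 16) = k*(k + 4)*(k^2 - 4) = k*(k - 2)*(k + 4)*(k + 2)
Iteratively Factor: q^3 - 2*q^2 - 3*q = (q)*(q^2 - 2*q - 3) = q*(q - 3)*(q + 1)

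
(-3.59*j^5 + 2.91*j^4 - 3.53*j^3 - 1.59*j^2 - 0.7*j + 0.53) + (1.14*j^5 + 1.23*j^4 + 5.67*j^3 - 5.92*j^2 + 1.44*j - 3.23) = -2.45*j^5 + 4.14*j^4 + 2.14*j^3 - 7.51*j^2 + 0.74*j - 2.7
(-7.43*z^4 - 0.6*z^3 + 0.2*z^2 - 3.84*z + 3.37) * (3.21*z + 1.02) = -23.8503*z^5 - 9.5046*z^4 + 0.03*z^3 - 12.1224*z^2 + 6.9009*z + 3.4374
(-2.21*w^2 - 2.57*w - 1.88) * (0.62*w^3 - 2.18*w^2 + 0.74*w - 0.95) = -1.3702*w^5 + 3.2244*w^4 + 2.8016*w^3 + 4.2961*w^2 + 1.0503*w + 1.786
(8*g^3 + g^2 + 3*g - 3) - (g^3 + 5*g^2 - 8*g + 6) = 7*g^3 - 4*g^2 + 11*g - 9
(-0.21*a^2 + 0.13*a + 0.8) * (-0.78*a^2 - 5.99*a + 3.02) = 0.1638*a^4 + 1.1565*a^3 - 2.0369*a^2 - 4.3994*a + 2.416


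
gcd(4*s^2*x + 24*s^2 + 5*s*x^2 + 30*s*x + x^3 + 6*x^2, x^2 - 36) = x + 6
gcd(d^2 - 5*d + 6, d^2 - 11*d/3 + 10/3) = d - 2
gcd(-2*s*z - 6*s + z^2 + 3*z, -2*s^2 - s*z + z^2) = -2*s + z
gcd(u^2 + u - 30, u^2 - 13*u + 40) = u - 5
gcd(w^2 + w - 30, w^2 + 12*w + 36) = w + 6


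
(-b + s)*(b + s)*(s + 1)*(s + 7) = -b^2*s^2 - 8*b^2*s - 7*b^2 + s^4 + 8*s^3 + 7*s^2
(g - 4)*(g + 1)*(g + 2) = g^3 - g^2 - 10*g - 8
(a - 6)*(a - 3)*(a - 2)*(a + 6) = a^4 - 5*a^3 - 30*a^2 + 180*a - 216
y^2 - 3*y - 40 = (y - 8)*(y + 5)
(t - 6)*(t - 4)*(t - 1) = t^3 - 11*t^2 + 34*t - 24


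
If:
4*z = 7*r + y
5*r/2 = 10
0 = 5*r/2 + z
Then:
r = 4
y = -68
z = -10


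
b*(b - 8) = b^2 - 8*b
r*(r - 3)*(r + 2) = r^3 - r^2 - 6*r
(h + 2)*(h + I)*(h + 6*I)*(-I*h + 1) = -I*h^4 + 8*h^3 - 2*I*h^3 + 16*h^2 + 13*I*h^2 - 6*h + 26*I*h - 12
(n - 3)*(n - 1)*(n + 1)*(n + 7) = n^4 + 4*n^3 - 22*n^2 - 4*n + 21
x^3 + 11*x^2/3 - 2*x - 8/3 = (x - 1)*(x + 2/3)*(x + 4)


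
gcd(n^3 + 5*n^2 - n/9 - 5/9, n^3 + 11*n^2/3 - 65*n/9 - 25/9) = n^2 + 16*n/3 + 5/3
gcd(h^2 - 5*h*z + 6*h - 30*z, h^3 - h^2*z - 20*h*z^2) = -h + 5*z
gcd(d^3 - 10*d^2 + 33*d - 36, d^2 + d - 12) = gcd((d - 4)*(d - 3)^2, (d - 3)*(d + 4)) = d - 3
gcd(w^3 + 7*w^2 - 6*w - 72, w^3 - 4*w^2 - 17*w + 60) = w^2 + w - 12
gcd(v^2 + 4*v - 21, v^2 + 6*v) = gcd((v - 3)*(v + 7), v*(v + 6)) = 1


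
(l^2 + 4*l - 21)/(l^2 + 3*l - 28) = (l - 3)/(l - 4)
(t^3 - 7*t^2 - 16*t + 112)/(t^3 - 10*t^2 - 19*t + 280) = (t^2 - 16)/(t^2 - 3*t - 40)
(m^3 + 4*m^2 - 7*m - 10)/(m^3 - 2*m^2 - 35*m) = (m^2 - m - 2)/(m*(m - 7))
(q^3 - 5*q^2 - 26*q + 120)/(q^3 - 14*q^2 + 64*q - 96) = (q + 5)/(q - 4)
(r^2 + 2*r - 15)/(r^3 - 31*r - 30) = (r - 3)/(r^2 - 5*r - 6)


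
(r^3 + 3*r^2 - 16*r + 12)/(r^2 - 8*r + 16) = (r^3 + 3*r^2 - 16*r + 12)/(r^2 - 8*r + 16)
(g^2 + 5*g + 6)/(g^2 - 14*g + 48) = (g^2 + 5*g + 6)/(g^2 - 14*g + 48)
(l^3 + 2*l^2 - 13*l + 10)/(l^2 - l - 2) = (l^2 + 4*l - 5)/(l + 1)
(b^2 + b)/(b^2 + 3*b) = (b + 1)/(b + 3)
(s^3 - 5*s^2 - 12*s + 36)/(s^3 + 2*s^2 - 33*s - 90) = (s - 2)/(s + 5)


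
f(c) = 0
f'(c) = 0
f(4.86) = 0.00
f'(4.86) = 0.00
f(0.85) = 0.00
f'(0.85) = 0.00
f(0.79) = 0.00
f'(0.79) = 0.00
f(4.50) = 0.00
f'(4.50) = 0.00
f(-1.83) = 0.00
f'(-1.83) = 0.00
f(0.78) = 0.00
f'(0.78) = 0.00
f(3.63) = 0.00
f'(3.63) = 0.00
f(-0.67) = 0.00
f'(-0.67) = 0.00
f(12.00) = 0.00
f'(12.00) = 0.00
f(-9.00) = 0.00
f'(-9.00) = 0.00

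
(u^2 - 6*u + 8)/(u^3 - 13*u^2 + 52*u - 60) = (u - 4)/(u^2 - 11*u + 30)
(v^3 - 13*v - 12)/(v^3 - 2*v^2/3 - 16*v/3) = 3*(-v^3 + 13*v + 12)/(v*(-3*v^2 + 2*v + 16))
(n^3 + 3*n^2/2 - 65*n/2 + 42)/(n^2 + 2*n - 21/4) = 2*(n^2 + 3*n - 28)/(2*n + 7)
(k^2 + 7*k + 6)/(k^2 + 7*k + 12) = (k^2 + 7*k + 6)/(k^2 + 7*k + 12)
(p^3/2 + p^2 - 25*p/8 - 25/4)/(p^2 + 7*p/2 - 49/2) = (4*p^3 + 8*p^2 - 25*p - 50)/(4*(2*p^2 + 7*p - 49))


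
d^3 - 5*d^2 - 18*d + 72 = (d - 6)*(d - 3)*(d + 4)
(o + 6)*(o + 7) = o^2 + 13*o + 42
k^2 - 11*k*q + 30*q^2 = (k - 6*q)*(k - 5*q)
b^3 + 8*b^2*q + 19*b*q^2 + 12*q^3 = (b + q)*(b + 3*q)*(b + 4*q)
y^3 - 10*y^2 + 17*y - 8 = (y - 8)*(y - 1)^2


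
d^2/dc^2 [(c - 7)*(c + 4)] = 2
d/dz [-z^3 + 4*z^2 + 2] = z*(8 - 3*z)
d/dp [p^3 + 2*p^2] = p*(3*p + 4)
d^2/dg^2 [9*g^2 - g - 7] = 18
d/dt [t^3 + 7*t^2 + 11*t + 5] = 3*t^2 + 14*t + 11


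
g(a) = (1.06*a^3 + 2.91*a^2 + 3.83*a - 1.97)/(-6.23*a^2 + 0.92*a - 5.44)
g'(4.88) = -0.16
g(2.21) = -0.95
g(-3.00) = 0.25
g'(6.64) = -0.16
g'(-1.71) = 0.06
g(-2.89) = 0.24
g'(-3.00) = -0.09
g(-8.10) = 0.96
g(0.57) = -0.20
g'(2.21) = -0.20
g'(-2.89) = -0.08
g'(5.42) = -0.16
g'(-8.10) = -0.16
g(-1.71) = 0.21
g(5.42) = -1.49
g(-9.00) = 1.11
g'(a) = (12.46*a - 0.92)*(1.06*a^3 + 2.91*a^2 + 3.83*a - 1.97)/(-6.23*a^2 + 0.92*a - 5.44)^2 + (3.18*a^2 + 5.82*a + 3.83)/(-6.23*a^2 + 0.92*a - 5.44) = (-6.6038*a^4 + 1.9504*a^3 + 9.2389*a^2 - 56.207*a - 19.0228)/(38.8129*a^4 - 11.4632*a^3 + 68.6288*a^2 - 10.0096*a + 29.5936)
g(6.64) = -1.69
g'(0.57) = -1.00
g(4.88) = -1.40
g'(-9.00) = -0.16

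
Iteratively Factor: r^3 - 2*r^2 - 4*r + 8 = (r - 2)*(r^2 - 4) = (r - 2)*(r + 2)*(r - 2)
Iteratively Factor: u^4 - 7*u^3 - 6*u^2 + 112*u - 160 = (u - 4)*(u^3 - 3*u^2 - 18*u + 40) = (u - 4)*(u - 2)*(u^2 - u - 20) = (u - 5)*(u - 4)*(u - 2)*(u + 4)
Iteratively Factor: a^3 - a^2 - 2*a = (a + 1)*(a^2 - 2*a) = (a - 2)*(a + 1)*(a)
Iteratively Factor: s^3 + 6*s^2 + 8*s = (s)*(s^2 + 6*s + 8) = s*(s + 4)*(s + 2)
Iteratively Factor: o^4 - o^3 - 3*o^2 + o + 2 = (o - 1)*(o^3 - 3*o - 2) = (o - 2)*(o - 1)*(o^2 + 2*o + 1) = (o - 2)*(o - 1)*(o + 1)*(o + 1)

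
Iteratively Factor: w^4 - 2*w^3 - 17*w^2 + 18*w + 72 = (w + 3)*(w^3 - 5*w^2 - 2*w + 24) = (w - 3)*(w + 3)*(w^2 - 2*w - 8) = (w - 3)*(w + 2)*(w + 3)*(w - 4)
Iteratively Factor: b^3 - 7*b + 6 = (b - 2)*(b^2 + 2*b - 3) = (b - 2)*(b - 1)*(b + 3)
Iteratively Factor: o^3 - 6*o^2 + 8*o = (o - 2)*(o^2 - 4*o) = o*(o - 2)*(o - 4)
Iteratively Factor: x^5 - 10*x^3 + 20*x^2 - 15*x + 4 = (x - 1)*(x^4 + x^3 - 9*x^2 + 11*x - 4) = (x - 1)^2*(x^3 + 2*x^2 - 7*x + 4) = (x - 1)^3*(x^2 + 3*x - 4) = (x - 1)^3*(x + 4)*(x - 1)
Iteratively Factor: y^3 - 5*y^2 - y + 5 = (y - 5)*(y^2 - 1) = (y - 5)*(y + 1)*(y - 1)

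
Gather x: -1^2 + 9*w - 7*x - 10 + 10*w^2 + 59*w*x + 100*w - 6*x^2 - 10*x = 10*w^2 + 109*w - 6*x^2 + x*(59*w - 17) - 11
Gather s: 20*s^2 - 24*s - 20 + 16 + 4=20*s^2 - 24*s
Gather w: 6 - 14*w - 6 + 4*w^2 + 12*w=4*w^2 - 2*w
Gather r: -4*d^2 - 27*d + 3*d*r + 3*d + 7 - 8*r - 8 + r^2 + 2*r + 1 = -4*d^2 - 24*d + r^2 + r*(3*d - 6)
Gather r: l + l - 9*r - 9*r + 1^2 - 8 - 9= 2*l - 18*r - 16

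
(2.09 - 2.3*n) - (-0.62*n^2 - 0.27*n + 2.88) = 0.62*n^2 - 2.03*n - 0.79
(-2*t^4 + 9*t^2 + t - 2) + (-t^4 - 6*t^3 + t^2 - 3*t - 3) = -3*t^4 - 6*t^3 + 10*t^2 - 2*t - 5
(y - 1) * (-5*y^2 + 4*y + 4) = -5*y^3 + 9*y^2 - 4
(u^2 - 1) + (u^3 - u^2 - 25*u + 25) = u^3 - 25*u + 24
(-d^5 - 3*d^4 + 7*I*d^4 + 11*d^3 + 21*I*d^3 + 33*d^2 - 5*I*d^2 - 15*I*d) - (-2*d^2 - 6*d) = -d^5 - 3*d^4 + 7*I*d^4 + 11*d^3 + 21*I*d^3 + 35*d^2 - 5*I*d^2 + 6*d - 15*I*d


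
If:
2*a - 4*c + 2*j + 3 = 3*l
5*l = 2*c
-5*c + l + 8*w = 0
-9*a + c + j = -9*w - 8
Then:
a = 351*w/230 + 13/20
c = 40*w/23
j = 689*w/230 - 43/20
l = 16*w/23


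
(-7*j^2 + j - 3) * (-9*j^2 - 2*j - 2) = 63*j^4 + 5*j^3 + 39*j^2 + 4*j + 6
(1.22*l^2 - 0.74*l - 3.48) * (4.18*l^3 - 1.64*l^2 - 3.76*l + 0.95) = 5.0996*l^5 - 5.094*l^4 - 17.92*l^3 + 9.6486*l^2 + 12.3818*l - 3.306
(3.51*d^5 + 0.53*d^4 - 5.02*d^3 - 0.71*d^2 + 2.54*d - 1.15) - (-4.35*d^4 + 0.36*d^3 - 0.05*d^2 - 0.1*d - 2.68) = 3.51*d^5 + 4.88*d^4 - 5.38*d^3 - 0.66*d^2 + 2.64*d + 1.53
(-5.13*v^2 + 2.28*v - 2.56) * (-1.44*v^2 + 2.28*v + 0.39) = 7.3872*v^4 - 14.9796*v^3 + 6.8841*v^2 - 4.9476*v - 0.9984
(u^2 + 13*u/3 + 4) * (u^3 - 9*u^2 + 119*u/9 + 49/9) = u^5 - 14*u^4/3 - 196*u^3/9 + 722*u^2/27 + 2065*u/27 + 196/9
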